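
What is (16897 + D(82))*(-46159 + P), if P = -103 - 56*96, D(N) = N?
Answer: -876761602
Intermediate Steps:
P = -5479 (P = -103 - 5376 = -5479)
(16897 + D(82))*(-46159 + P) = (16897 + 82)*(-46159 - 5479) = 16979*(-51638) = -876761602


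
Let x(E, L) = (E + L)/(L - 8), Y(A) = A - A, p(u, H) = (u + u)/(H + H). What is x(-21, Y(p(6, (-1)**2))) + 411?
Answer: 3309/8 ≈ 413.63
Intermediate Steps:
p(u, H) = u/H (p(u, H) = (2*u)/((2*H)) = (2*u)*(1/(2*H)) = u/H)
Y(A) = 0
x(E, L) = (E + L)/(-8 + L)
x(-21, Y(p(6, (-1)**2))) + 411 = (-21 + 0)/(-8 + 0) + 411 = -21/(-8) + 411 = -1/8*(-21) + 411 = 21/8 + 411 = 3309/8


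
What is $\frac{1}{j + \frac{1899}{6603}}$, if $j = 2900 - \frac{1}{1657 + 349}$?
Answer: $\frac{4415206}{12805364997} \approx 0.00034479$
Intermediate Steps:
$j = \frac{5817399}{2006}$ ($j = 2900 - \frac{1}{2006} = \frac{5817399}{2006} \approx 2900.0$)
$\frac{1}{j + \frac{1899}{6603}} = \frac{1}{\frac{5817399}{2006} + \frac{1899}{6603}} = \frac{1}{\frac{5817399}{2006} + 1899 \cdot \frac{1}{6603}} = \frac{1}{\frac{5817399}{2006} + \frac{633}{2201}} = \frac{1}{\frac{12805364997}{4415206}} = \frac{4415206}{12805364997}$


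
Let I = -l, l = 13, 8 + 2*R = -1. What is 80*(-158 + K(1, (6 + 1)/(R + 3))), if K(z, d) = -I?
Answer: -11600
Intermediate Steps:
R = -9/2 (R = -4 + (1/2)*(-1) = -4 - 1/2 = -9/2 ≈ -4.5000)
I = -13 (I = -1*13 = -13)
K(z, d) = 13 (K(z, d) = -1*(-13) = 13)
80*(-158 + K(1, (6 + 1)/(R + 3))) = 80*(-158 + 13) = 80*(-145) = -11600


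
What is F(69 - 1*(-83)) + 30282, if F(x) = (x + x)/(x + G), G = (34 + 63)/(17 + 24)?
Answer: 191667242/6329 ≈ 30284.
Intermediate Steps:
G = 97/41 ≈ 2.3659
F(x) = 2*x/(97/41 + x) (F(x) = (x + x)/(x + 97/41) = (2*x)/(97/41 + x) = 2*x/(97/41 + x))
F(69 - 1*(-83)) + 30282 = 82*(69 - 1*(-83))/(97 + 41*(69 - 1*(-83))) + 30282 = 82*(69 + 83)/(97 + 41*(69 + 83)) + 30282 = 82*152/(97 + 41*152) + 30282 = 82*152/(97 + 6232) + 30282 = 82*152/6329 + 30282 = 82*152*(1/6329) + 30282 = 12464/6329 + 30282 = 191667242/6329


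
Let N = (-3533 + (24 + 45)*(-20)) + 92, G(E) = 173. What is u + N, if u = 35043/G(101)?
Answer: -798990/173 ≈ -4618.4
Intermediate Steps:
N = -4821 (N = (-3533 + 69*(-20)) + 92 = (-3533 - 1380) + 92 = -4913 + 92 = -4821)
u = 35043/173 ≈ 202.56
u + N = 35043/173 - 4821 = -798990/173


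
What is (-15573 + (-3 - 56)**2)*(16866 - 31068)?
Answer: 171730584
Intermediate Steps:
(-15573 + (-3 - 56)**2)*(16866 - 31068) = (-15573 + (-59)**2)*(-14202) = (-15573 + 3481)*(-14202) = -12092*(-14202) = 171730584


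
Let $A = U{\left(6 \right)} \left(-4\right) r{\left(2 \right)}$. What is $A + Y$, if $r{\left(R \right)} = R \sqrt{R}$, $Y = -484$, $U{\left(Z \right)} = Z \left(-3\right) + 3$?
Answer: $-484 + 120 \sqrt{2} \approx -314.29$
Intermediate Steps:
$U{\left(Z \right)} = 3 - 3 Z$ ($U{\left(Z \right)} = - 3 Z + 3 = 3 - 3 Z$)
$r{\left(R \right)} = R^{\frac{3}{2}}$
$A = 120 \sqrt{2}$ ($A = \left(3 - 18\right) \left(-4\right) 2^{\frac{3}{2}} = \left(3 - 18\right) \left(-4\right) 2 \sqrt{2} = \left(-15\right) \left(-4\right) 2 \sqrt{2} = 60 \cdot 2 \sqrt{2} = 120 \sqrt{2} \approx 169.71$)
$A + Y = 120 \sqrt{2} - 484 = -484 + 120 \sqrt{2}$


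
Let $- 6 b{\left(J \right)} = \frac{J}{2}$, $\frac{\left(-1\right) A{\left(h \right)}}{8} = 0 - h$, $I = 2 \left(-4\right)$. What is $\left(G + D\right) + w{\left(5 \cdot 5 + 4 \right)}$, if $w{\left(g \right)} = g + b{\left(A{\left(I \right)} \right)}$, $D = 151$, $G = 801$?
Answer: $\frac{2959}{3} \approx 986.33$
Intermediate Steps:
$I = -8$
$A{\left(h \right)} = 8 h$ ($A{\left(h \right)} = - 8 \left(0 - h\right) = - 8 \left(- h\right) = 8 h$)
$b{\left(J \right)} = - \frac{J}{12}$ ($b{\left(J \right)} = - \frac{J \frac{1}{2}}{6} = - \frac{\frac{1}{2} J}{6} = - \frac{J}{12}$)
$w{\left(g \right)} = \frac{16}{3} + g$ ($w{\left(g \right)} = g - \frac{8 \left(-8\right)}{12} = g - - \frac{16}{3} = g + \frac{16}{3} = \frac{16}{3} + g$)
$\left(G + D\right) + w{\left(5 \cdot 5 + 4 \right)} = \left(801 + 151\right) + \left(\frac{16}{3} + \left(5 \cdot 5 + 4\right)\right) = 952 + \left(\frac{16}{3} + \left(25 + 4\right)\right) = 952 + \left(\frac{16}{3} + 29\right) = 952 + \frac{103}{3} = \frac{2959}{3}$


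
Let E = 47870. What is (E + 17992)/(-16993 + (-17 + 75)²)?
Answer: -21954/4543 ≈ -4.8325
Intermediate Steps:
(E + 17992)/(-16993 + (-17 + 75)²) = (47870 + 17992)/(-16993 + (-17 + 75)²) = 65862/(-16993 + 58²) = 65862/(-16993 + 3364) = 65862/(-13629) = 65862*(-1/13629) = -21954/4543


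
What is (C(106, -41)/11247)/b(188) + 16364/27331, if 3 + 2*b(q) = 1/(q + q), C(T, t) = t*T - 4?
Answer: 98941635172/115476836713 ≈ 0.85681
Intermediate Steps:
C(T, t) = -4 + T*t (C(T, t) = T*t - 4 = -4 + T*t)
b(q) = -3/2 + 1/(4*q) (b(q) = -3/2 + 1/(2*(q + q)) = -3/2 + 1/(2*((2*q))) = -3/2 + (1/(2*q))/2 = -3/2 + 1/(4*q))
(C(106, -41)/11247)/b(188) + 16364/27331 = ((-4 + 106*(-41))/11247)/(((1/4)*(1 - 6*188)/188)) + 16364/27331 = ((-4 - 4346)*(1/11247))/(((1/4)*(1/188)*(1 - 1128))) + 16364*(1/27331) = (-4350*1/11247)/(((1/4)*(1/188)*(-1127))) + 16364/27331 = -1450/(3749*(-1127/752)) + 16364/27331 = -1450/3749*(-752/1127) + 16364/27331 = 1090400/4225123 + 16364/27331 = 98941635172/115476836713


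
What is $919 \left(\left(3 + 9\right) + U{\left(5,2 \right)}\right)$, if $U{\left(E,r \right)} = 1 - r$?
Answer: $10109$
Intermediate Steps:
$919 \left(\left(3 + 9\right) + U{\left(5,2 \right)}\right) = 919 \left(\left(3 + 9\right) + \left(1 - 2\right)\right) = 919 \left(12 + \left(1 - 2\right)\right) = 919 \left(12 - 1\right) = 919 \cdot 11 = 10109$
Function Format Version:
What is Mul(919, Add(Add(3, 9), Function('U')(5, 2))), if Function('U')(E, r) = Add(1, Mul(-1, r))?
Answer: 10109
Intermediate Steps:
Mul(919, Add(Add(3, 9), Function('U')(5, 2))) = Mul(919, Add(Add(3, 9), Add(1, Mul(-1, 2)))) = Mul(919, Add(12, Add(1, -2))) = Mul(919, Add(12, -1)) = Mul(919, 11) = 10109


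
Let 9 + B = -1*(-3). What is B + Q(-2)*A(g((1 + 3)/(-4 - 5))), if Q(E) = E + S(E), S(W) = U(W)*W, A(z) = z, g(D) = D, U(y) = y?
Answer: -62/9 ≈ -6.8889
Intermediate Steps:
S(W) = W² (S(W) = W*W = W²)
B = -6 (B = -9 - 1*(-3) = -9 + 3 = -6)
Q(E) = E + E²
B + Q(-2)*A(g((1 + 3)/(-4 - 5))) = -6 + (-2*(1 - 2))*((1 + 3)/(-4 - 5)) = -6 + (-2*(-1))*(4/(-9)) = -6 + 2*(4*(-⅑)) = -6 + 2*(-4/9) = -6 - 8/9 = -62/9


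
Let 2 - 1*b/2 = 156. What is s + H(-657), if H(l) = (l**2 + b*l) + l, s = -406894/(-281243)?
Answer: 178125098458/281243 ≈ 6.3335e+5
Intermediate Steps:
b = -308 (b = 4 - 2*156 = 4 - 312 = -308)
s = 406894/281243 (s = -406894*(-1/281243) = 406894/281243 ≈ 1.4468)
H(l) = l**2 - 307*l (H(l) = (l**2 - 308*l) + l = l**2 - 307*l)
s + H(-657) = 406894/281243 - 657*(-307 - 657) = 406894/281243 - 657*(-964) = 406894/281243 + 633348 = 178125098458/281243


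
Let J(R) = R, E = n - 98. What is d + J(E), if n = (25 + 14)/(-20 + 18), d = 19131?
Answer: 38027/2 ≈ 19014.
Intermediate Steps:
n = -39/2 (n = 39/(-2) = 39*(-½) = -39/2 ≈ -19.500)
E = -235/2 (E = -39/2 - 98 = -235/2 ≈ -117.50)
d + J(E) = 19131 - 235/2 = 38027/2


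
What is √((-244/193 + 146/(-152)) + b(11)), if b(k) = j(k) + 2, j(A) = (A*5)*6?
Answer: √17737803381/7334 ≈ 18.160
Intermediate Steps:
j(A) = 30*A (j(A) = (5*A)*6 = 30*A)
b(k) = 2 + 30*k (b(k) = 30*k + 2 = 2 + 30*k)
√((-244/193 + 146/(-152)) + b(11)) = √((-244/193 + 146/(-152)) + (2 + 30*11)) = √((-244*1/193 + 146*(-1/152)) + (2 + 330)) = √((-244/193 - 73/76) + 332) = √(-32633/14668 + 332) = √(4837143/14668) = √17737803381/7334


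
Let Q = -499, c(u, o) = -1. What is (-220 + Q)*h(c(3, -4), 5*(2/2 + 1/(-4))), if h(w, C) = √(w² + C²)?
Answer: -719*√241/4 ≈ -2790.5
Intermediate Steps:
h(w, C) = √(C² + w²)
(-220 + Q)*h(c(3, -4), 5*(2/2 + 1/(-4))) = (-220 - 499)*√((5*(2/2 + 1/(-4)))² + (-1)²) = -719*√((5*(2*(½) + 1*(-¼)))² + 1) = -719*√((5*(1 - ¼))² + 1) = -719*√((5*(¾))² + 1) = -719*√((15/4)² + 1) = -719*√(225/16 + 1) = -719*√241/4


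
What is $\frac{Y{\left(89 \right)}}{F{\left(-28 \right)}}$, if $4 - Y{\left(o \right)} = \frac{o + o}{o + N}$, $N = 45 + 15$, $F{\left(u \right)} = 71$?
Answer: $\frac{418}{10579} \approx 0.039512$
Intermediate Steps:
$N = 60$
$Y{\left(o \right)} = 4 - \frac{2 o}{60 + o}$ ($Y{\left(o \right)} = 4 - \frac{o + o}{o + 60} = 4 - \frac{2 o}{60 + o}$)
$\frac{Y{\left(89 \right)}}{F{\left(-28 \right)}} = \frac{2 \frac{1}{60 + 89} \left(120 + 89\right)}{71} = 2 \cdot \frac{1}{149} \cdot 209 \cdot \frac{1}{71} = \frac{418}{149} \cdot \frac{1}{71} = \frac{418}{10579}$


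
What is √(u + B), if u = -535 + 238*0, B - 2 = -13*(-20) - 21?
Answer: 7*I*√6 ≈ 17.146*I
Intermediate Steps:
B = 241 (B = 2 + (-13*(-20) - 21) = 2 + (260 - 21) = 2 + 239 = 241)
u = -535 (u = -535 + 0 = -535)
√(u + B) = √(-535 + 241) = √(-294) = 7*I*√6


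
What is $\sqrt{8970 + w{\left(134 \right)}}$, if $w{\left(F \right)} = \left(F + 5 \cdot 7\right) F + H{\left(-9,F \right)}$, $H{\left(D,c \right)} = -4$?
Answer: $2 \sqrt{7903} \approx 177.8$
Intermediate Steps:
$w{\left(F \right)} = -4 + F \left(35 + F\right)$ ($w{\left(F \right)} = \left(F + 5 \cdot 7\right) F - 4 = \left(F + 35\right) F - 4 = \left(35 + F\right) F - 4 = F \left(35 + F\right) - 4 = -4 + F \left(35 + F\right)$)
$\sqrt{8970 + w{\left(134 \right)}} = \sqrt{8970 + \left(-4 + 134^{2} + 35 \cdot 134\right)} = \sqrt{8970 + \left(-4 + 17956 + 4690\right)} = \sqrt{8970 + 22642} = \sqrt{31612} = 2 \sqrt{7903}$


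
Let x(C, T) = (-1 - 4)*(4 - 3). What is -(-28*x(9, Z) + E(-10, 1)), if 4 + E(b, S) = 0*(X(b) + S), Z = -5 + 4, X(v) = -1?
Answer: -136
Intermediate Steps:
Z = -1
x(C, T) = -5 (x(C, T) = -5*1 = -5)
E(b, S) = -4 (E(b, S) = -4 + 0*(-1 + S) = -4 + 0 = -4)
-(-28*x(9, Z) + E(-10, 1)) = -(-28*(-5) - 4) = -(140 - 4) = -1*136 = -136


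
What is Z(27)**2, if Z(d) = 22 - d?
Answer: 25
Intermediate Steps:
Z(27)**2 = (22 - 1*27)**2 = (22 - 27)**2 = (-5)**2 = 25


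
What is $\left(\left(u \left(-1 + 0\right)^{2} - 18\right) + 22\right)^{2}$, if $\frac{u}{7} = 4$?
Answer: $1024$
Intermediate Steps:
$u = 28$ ($u = 7 \cdot 4 = 28$)
$\left(\left(u \left(-1 + 0\right)^{2} - 18\right) + 22\right)^{2} = \left(\left(28 \left(-1 + 0\right)^{2} - 18\right) + 22\right)^{2} = \left(\left(28 \left(-1\right)^{2} - 18\right) + 22\right)^{2} = \left(\left(28 \cdot 1 - 18\right) + 22\right)^{2} = \left(\left(28 - 18\right) + 22\right)^{2} = \left(10 + 22\right)^{2} = 32^{2} = 1024$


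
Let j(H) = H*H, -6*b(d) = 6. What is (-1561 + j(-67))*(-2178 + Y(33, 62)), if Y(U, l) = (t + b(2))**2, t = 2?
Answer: -6374256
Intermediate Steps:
b(d) = -1 (b(d) = -1/6*6 = -1)
j(H) = H**2
Y(U, l) = 1 (Y(U, l) = (2 - 1)**2 = 1**2 = 1)
(-1561 + j(-67))*(-2178 + Y(33, 62)) = (-1561 + (-67)**2)*(-2178 + 1) = (-1561 + 4489)*(-2177) = 2928*(-2177) = -6374256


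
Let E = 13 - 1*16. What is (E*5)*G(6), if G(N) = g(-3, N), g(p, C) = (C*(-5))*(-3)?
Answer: -1350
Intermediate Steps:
E = -3 (E = 13 - 16 = -3)
g(p, C) = 15*C (g(p, C) = -5*C*(-3) = 15*C)
G(N) = 15*N
(E*5)*G(6) = (-3*5)*(15*6) = -15*90 = -1350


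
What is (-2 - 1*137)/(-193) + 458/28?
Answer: 46143/2702 ≈ 17.077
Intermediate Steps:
(-2 - 1*137)/(-193) + 458/28 = (-2 - 137)*(-1/193) + 458*(1/28) = -139*(-1/193) + 229/14 = 139/193 + 229/14 = 46143/2702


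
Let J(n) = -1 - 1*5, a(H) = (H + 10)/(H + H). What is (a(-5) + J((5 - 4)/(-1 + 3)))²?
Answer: 169/4 ≈ 42.250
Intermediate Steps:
a(H) = (10 + H)/(2*H) (a(H) = (10 + H)/((2*H)) = (10 + H)*(1/(2*H)) = (10 + H)/(2*H))
J(n) = -6 (J(n) = -1 - 5 = -6)
(a(-5) + J((5 - 4)/(-1 + 3)))² = ((½)*(10 - 5)/(-5) - 6)² = ((½)*(-⅕)*5 - 6)² = (-½ - 6)² = (-13/2)² = 169/4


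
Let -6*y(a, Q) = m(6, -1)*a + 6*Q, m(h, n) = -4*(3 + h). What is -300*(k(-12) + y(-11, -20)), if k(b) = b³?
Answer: 532200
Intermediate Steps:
m(h, n) = -12 - 4*h
y(a, Q) = -Q + 6*a (y(a, Q) = -((-12 - 4*6)*a + 6*Q)/6 = -((-12 - 24)*a + 6*Q)/6 = -(-36*a + 6*Q)/6 = -Q + 6*a)
-300*(k(-12) + y(-11, -20)) = -300*((-12)³ + (-1*(-20) + 6*(-11))) = -300*(-1728 + (20 - 66)) = -300*(-1728 - 46) = -300*(-1774) = 532200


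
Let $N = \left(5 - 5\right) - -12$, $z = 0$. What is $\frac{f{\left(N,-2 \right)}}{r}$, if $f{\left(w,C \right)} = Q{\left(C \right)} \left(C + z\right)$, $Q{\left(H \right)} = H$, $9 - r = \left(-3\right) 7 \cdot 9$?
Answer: $\frac{2}{99} \approx 0.020202$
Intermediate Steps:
$r = 198$ ($r = 9 - \left(-3\right) 7 \cdot 9 = 9 - \left(-21\right) 9 = 9 - -189 = 9 + 189 = 198$)
$N = 12$ ($N = \left(5 - 5\right) + 12 = 0 + 12 = 12$)
$f{\left(w,C \right)} = C^{2}$ ($f{\left(w,C \right)} = C \left(C + 0\right) = C C = C^{2}$)
$\frac{f{\left(N,-2 \right)}}{r} = \frac{\left(-2\right)^{2}}{198} = \frac{1}{198} \cdot 4 = \frac{2}{99}$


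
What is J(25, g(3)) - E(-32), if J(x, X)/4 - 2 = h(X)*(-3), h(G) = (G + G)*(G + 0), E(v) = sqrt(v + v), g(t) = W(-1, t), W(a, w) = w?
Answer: -208 - 8*I ≈ -208.0 - 8.0*I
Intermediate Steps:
g(t) = t
E(v) = sqrt(2)*sqrt(v) (E(v) = sqrt(2*v) = sqrt(2)*sqrt(v))
h(G) = 2*G**2 (h(G) = (2*G)*G = 2*G**2)
J(x, X) = 8 - 24*X**2 (J(x, X) = 8 + 4*((2*X**2)*(-3)) = 8 + 4*(-6*X**2) = 8 - 24*X**2)
J(25, g(3)) - E(-32) = (8 - 24*3**2) - sqrt(2)*sqrt(-32) = (8 - 24*9) - sqrt(2)*4*I*sqrt(2) = (8 - 216) - 8*I = -208 - 8*I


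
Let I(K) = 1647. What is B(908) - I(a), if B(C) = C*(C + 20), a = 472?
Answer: 840977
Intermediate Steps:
B(C) = C*(20 + C)
B(908) - I(a) = 908*(20 + 908) - 1*1647 = 908*928 - 1647 = 842624 - 1647 = 840977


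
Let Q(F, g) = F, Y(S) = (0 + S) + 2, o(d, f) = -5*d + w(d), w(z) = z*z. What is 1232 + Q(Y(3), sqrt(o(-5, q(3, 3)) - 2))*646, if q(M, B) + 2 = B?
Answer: 4462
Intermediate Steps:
q(M, B) = -2 + B
w(z) = z**2
o(d, f) = d**2 - 5*d (o(d, f) = -5*d + d**2 = d**2 - 5*d)
Y(S) = 2 + S (Y(S) = S + 2 = 2 + S)
1232 + Q(Y(3), sqrt(o(-5, q(3, 3)) - 2))*646 = 1232 + (2 + 3)*646 = 1232 + 5*646 = 1232 + 3230 = 4462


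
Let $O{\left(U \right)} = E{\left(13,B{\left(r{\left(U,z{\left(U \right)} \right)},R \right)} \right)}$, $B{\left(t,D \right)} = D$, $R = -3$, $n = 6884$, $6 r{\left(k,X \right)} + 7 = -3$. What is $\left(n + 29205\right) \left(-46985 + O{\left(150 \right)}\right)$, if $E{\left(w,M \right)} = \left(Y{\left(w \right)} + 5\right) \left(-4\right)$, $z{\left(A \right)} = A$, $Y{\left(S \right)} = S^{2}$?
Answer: $-1720759609$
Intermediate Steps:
$r{\left(k,X \right)} = - \frac{5}{3}$ ($r{\left(k,X \right)} = - \frac{7}{6} + \frac{1}{6} \left(-3\right) = - \frac{7}{6} - \frac{1}{2} = - \frac{5}{3}$)
$E{\left(w,M \right)} = -20 - 4 w^{2}$ ($E{\left(w,M \right)} = \left(w^{2} + 5\right) \left(-4\right) = \left(5 + w^{2}\right) \left(-4\right) = -20 - 4 w^{2}$)
$O{\left(U \right)} = -696$ ($O{\left(U \right)} = -20 - 4 \cdot 13^{2} = -20 - 676 = -696$)
$\left(n + 29205\right) \left(-46985 + O{\left(150 \right)}\right) = \left(6884 + 29205\right) \left(-46985 - 696\right) = 36089 \left(-47681\right) = -1720759609$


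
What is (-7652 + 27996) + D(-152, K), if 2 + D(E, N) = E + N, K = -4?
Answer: 20186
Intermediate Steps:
D(E, N) = -2 + E + N (D(E, N) = -2 + (E + N) = -2 + E + N)
(-7652 + 27996) + D(-152, K) = (-7652 + 27996) + (-2 - 152 - 4) = 20344 - 158 = 20186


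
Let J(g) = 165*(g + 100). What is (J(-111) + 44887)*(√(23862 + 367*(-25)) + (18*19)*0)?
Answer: 43072*√14687 ≈ 5.2199e+6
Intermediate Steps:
J(g) = 16500 + 165*g (J(g) = 165*(100 + g) = 16500 + 165*g)
(J(-111) + 44887)*(√(23862 + 367*(-25)) + (18*19)*0) = ((16500 + 165*(-111)) + 44887)*(√(23862 + 367*(-25)) + (18*19)*0) = ((16500 - 18315) + 44887)*(√(23862 - 9175) + 342*0) = (-1815 + 44887)*(√14687 + 0) = 43072*√14687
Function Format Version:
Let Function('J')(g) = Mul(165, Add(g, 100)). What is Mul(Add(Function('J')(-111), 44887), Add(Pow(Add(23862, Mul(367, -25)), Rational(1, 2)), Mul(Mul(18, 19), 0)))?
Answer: Mul(43072, Pow(14687, Rational(1, 2))) ≈ 5.2199e+6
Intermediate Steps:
Function('J')(g) = Add(16500, Mul(165, g)) (Function('J')(g) = Mul(165, Add(100, g)) = Add(16500, Mul(165, g)))
Mul(Add(Function('J')(-111), 44887), Add(Pow(Add(23862, Mul(367, -25)), Rational(1, 2)), Mul(Mul(18, 19), 0))) = Mul(Add(Add(16500, Mul(165, -111)), 44887), Add(Pow(Add(23862, Mul(367, -25)), Rational(1, 2)), Mul(Mul(18, 19), 0))) = Mul(Add(Add(16500, -18315), 44887), Add(Pow(Add(23862, -9175), Rational(1, 2)), Mul(342, 0))) = Mul(Add(-1815, 44887), Add(Pow(14687, Rational(1, 2)), 0)) = Mul(43072, Pow(14687, Rational(1, 2)))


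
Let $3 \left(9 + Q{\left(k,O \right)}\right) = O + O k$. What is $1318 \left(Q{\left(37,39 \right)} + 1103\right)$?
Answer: $2092984$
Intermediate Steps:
$Q{\left(k,O \right)} = -9 + \frac{O}{3} + \frac{O k}{3}$ ($Q{\left(k,O \right)} = -9 + \frac{O + O k}{3} = -9 + \left(\frac{O}{3} + \frac{O k}{3}\right) = -9 + \frac{O}{3} + \frac{O k}{3}$)
$1318 \left(Q{\left(37,39 \right)} + 1103\right) = 1318 \left(\left(-9 + \frac{1}{3} \cdot 39 + \frac{1}{3} \cdot 39 \cdot 37\right) + 1103\right) = 1318 \left(\left(-9 + 13 + 481\right) + 1103\right) = 1318 \left(485 + 1103\right) = 1318 \cdot 1588 = 2092984$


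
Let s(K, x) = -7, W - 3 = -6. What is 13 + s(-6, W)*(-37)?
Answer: 272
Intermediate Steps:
W = -3 (W = 3 - 6 = -3)
13 + s(-6, W)*(-37) = 13 - 7*(-37) = 13 + 259 = 272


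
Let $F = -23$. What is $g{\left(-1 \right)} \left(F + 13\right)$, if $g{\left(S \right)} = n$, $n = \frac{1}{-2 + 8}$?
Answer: $- \frac{5}{3} \approx -1.6667$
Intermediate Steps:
$n = \frac{1}{6} \approx 0.16667$
$g{\left(S \right)} = \frac{1}{6}$
$g{\left(-1 \right)} \left(F + 13\right) = \frac{-23 + 13}{6} = \frac{1}{6} \left(-10\right) = - \frac{5}{3}$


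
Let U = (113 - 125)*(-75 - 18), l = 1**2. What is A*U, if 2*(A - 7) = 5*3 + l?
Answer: 16740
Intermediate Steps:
l = 1
A = 15 (A = 7 + (5*3 + 1)/2 = 7 + (15 + 1)/2 = 7 + (1/2)*16 = 7 + 8 = 15)
U = 1116 (U = -12*(-93) = 1116)
A*U = 15*1116 = 16740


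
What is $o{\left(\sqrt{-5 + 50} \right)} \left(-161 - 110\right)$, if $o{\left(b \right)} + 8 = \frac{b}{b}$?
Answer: $1897$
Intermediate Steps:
$o{\left(b \right)} = -7$ ($o{\left(b \right)} = -8 + \frac{b}{b} = -8 + 1 = -7$)
$o{\left(\sqrt{-5 + 50} \right)} \left(-161 - 110\right) = - 7 \left(-161 - 110\right) = \left(-7\right) \left(-271\right) = 1897$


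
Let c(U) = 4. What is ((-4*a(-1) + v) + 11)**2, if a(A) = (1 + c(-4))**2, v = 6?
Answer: 6889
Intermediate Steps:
a(A) = 25 (a(A) = (1 + 4)**2 = 5**2 = 25)
((-4*a(-1) + v) + 11)**2 = ((-4*25 + 6) + 11)**2 = ((-100 + 6) + 11)**2 = (-94 + 11)**2 = (-83)**2 = 6889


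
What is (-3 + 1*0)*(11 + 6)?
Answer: -51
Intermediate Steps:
(-3 + 1*0)*(11 + 6) = (-3 + 0)*17 = -3*17 = -51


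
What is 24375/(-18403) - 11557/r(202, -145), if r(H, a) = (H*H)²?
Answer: -40583769073471/30640376953648 ≈ -1.3245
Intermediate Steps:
r(H, a) = H⁴ (r(H, a) = (H²)² = H⁴)
24375/(-18403) - 11557/r(202, -145) = 24375/(-18403) - 11557/(202⁴) = 24375*(-1/18403) - 11557/1664966416 = -24375/18403 - 11557*1/1664966416 = -24375/18403 - 11557/1664966416 = -40583769073471/30640376953648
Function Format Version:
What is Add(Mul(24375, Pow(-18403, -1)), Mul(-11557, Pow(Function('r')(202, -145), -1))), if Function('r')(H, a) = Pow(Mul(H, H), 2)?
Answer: Rational(-40583769073471, 30640376953648) ≈ -1.3245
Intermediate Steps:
Function('r')(H, a) = Pow(H, 4) (Function('r')(H, a) = Pow(Pow(H, 2), 2) = Pow(H, 4))
Add(Mul(24375, Pow(-18403, -1)), Mul(-11557, Pow(Function('r')(202, -145), -1))) = Add(Mul(24375, Pow(-18403, -1)), Mul(-11557, Pow(Pow(202, 4), -1))) = Add(Mul(24375, Rational(-1, 18403)), Mul(-11557, Pow(1664966416, -1))) = Add(Rational(-24375, 18403), Mul(-11557, Rational(1, 1664966416))) = Add(Rational(-24375, 18403), Rational(-11557, 1664966416)) = Rational(-40583769073471, 30640376953648)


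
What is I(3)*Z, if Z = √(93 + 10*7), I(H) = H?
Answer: 3*√163 ≈ 38.301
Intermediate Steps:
Z = √163 (Z = √(93 + 70) = √163 ≈ 12.767)
I(3)*Z = 3*√163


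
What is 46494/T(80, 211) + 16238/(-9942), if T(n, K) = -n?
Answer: -115885597/198840 ≈ -582.81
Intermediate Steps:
46494/T(80, 211) + 16238/(-9942) = 46494/((-1*80)) + 16238/(-9942) = 46494/(-80) + 16238*(-1/9942) = 46494*(-1/80) - 8119/4971 = -23247/40 - 8119/4971 = -115885597/198840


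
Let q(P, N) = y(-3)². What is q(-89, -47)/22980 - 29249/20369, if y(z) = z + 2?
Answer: -672121651/468079620 ≈ -1.4359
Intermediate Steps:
y(z) = 2 + z
q(P, N) = 1 (q(P, N) = (2 - 3)² = (-1)² = 1)
q(-89, -47)/22980 - 29249/20369 = 1/22980 - 29249/20369 = -672121651/468079620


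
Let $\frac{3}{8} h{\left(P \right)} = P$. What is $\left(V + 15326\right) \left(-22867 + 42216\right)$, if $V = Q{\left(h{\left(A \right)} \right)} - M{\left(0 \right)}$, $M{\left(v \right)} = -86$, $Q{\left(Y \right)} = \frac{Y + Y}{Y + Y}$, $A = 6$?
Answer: $298226137$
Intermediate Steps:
$h{\left(P \right)} = \frac{8 P}{3}$
$Q{\left(Y \right)} = 1$ ($Q{\left(Y \right)} = \frac{2 Y}{2 Y} = 2 Y \frac{1}{2 Y} = 1$)
$V = 87$ ($V = 1 - -86 = 1 + 86 = 87$)
$\left(V + 15326\right) \left(-22867 + 42216\right) = \left(87 + 15326\right) \left(-22867 + 42216\right) = 15413 \cdot 19349 = 298226137$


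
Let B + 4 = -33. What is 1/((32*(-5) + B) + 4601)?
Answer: 1/4404 ≈ 0.00022707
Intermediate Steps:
B = -37 (B = -4 - 33 = -37)
1/((32*(-5) + B) + 4601) = 1/((32*(-5) - 37) + 4601) = 1/((-160 - 37) + 4601) = 1/(-197 + 4601) = 1/4404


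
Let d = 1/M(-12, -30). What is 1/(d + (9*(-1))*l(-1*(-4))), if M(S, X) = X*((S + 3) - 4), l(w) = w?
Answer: -390/14039 ≈ -0.027780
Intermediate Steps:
M(S, X) = X*(-1 + S) (M(S, X) = X*((3 + S) - 4) = X*(-1 + S))
d = 1/390 (d = 1/(-30*(-1 - 12)) = 1/(-30*(-13)) = 1/390 ≈ 0.0025641)
1/(d + (9*(-1))*l(-1*(-4))) = 1/(1/390 + (9*(-1))*(-1*(-4))) = 1/(1/390 - 9*4) = 1/(1/390 - 36) = 1/(-14039/390) = -390/14039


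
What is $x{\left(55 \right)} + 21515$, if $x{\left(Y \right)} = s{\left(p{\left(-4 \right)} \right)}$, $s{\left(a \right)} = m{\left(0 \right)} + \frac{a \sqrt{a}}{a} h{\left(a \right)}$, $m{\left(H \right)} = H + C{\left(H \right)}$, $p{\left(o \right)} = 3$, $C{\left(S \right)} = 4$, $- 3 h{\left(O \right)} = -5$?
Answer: $21519 + \frac{5 \sqrt{3}}{3} \approx 21522.0$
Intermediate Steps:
$h{\left(O \right)} = \frac{5}{3}$ ($h{\left(O \right)} = \left(- \frac{1}{3}\right) \left(-5\right) = \frac{5}{3}$)
$m{\left(H \right)} = 4 + H$ ($m{\left(H \right)} = H + 4 = 4 + H$)
$s{\left(a \right)} = 4 + \frac{5 \sqrt{a}}{3}$ ($s{\left(a \right)} = \left(4 + 0\right) + \frac{a \sqrt{a}}{a} \frac{5}{3} = 4 + \frac{a^{\frac{3}{2}}}{a} \frac{5}{3} = 4 + \sqrt{a} \frac{5}{3} = 4 + \frac{5 \sqrt{a}}{3}$)
$x{\left(Y \right)} = 4 + \frac{5 \sqrt{3}}{3}$
$x{\left(55 \right)} + 21515 = \left(4 + \frac{5 \sqrt{3}}{3}\right) + 21515 = 21519 + \frac{5 \sqrt{3}}{3}$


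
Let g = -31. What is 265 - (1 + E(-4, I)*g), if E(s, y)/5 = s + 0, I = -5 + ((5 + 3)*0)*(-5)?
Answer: -356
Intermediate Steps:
I = -5 (I = -5 + (8*0)*(-5) = -5 + 0*(-5) = -5 + 0 = -5)
E(s, y) = 5*s (E(s, y) = 5*(s + 0) = 5*s)
265 - (1 + E(-4, I)*g) = 265 - (1 + (5*(-4))*(-31)) = 265 - (1 - 20*(-31)) = 265 - (1 + 620) = 265 - 1*621 = 265 - 621 = -356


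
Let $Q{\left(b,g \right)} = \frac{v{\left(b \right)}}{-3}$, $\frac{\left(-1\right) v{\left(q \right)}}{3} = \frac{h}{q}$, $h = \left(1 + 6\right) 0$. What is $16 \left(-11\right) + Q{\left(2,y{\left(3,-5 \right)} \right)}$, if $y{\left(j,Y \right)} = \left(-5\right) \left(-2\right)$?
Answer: $-176$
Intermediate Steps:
$h = 0$ ($h = 7 \cdot 0 = 0$)
$v{\left(q \right)} = 0$ ($v{\left(q \right)} = - 3 \frac{0}{q} = \left(-3\right) 0 = 0$)
$y{\left(j,Y \right)} = 10$
$Q{\left(b,g \right)} = 0$ ($Q{\left(b,g \right)} = \frac{0}{-3} = 0 \left(- \frac{1}{3}\right) = 0$)
$16 \left(-11\right) + Q{\left(2,y{\left(3,-5 \right)} \right)} = 16 \left(-11\right) + 0 = -176 + 0 = -176$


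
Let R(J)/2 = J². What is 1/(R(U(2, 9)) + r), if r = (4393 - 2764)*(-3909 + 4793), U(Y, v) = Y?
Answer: 1/1440044 ≈ 6.9442e-7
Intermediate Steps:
R(J) = 2*J²
r = 1440036 (r = 1629*884 = 1440036)
1/(R(U(2, 9)) + r) = 1/(2*2² + 1440036) = 1/(2*4 + 1440036) = 1/(8 + 1440036) = 1/1440044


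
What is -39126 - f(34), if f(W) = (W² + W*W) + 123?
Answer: -41561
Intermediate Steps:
f(W) = 123 + 2*W² (f(W) = (W² + W²) + 123 = 2*W² + 123 = 123 + 2*W²)
-39126 - f(34) = -39126 - (123 + 2*34²) = -39126 - (123 + 2*1156) = -39126 - (123 + 2312) = -39126 - 1*2435 = -39126 - 2435 = -41561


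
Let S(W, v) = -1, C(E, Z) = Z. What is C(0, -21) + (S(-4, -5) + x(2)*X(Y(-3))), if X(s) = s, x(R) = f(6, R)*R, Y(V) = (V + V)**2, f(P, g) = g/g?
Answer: 50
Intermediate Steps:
f(P, g) = 1
Y(V) = 4*V**2 (Y(V) = (2*V)**2 = 4*V**2)
x(R) = R (x(R) = 1*R = R)
C(0, -21) + (S(-4, -5) + x(2)*X(Y(-3))) = -21 + (-1 + 2*(4*(-3)**2)) = -21 + (-1 + 2*(4*9)) = -21 + (-1 + 2*36) = -21 + (-1 + 72) = -21 + 71 = 50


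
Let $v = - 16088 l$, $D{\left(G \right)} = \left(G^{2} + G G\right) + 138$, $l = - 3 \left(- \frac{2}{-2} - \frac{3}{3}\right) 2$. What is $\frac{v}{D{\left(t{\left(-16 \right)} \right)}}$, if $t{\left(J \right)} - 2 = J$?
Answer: $0$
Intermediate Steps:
$t{\left(J \right)} = 2 + J$
$l = 0$ ($l = - 3 \left(\left(-2\right) \left(- \frac{1}{2}\right) - 1\right) 2 = - 3 \left(1 - 1\right) 2 = \left(-3\right) 0 \cdot 2 = 0 \cdot 2 = 0$)
$D{\left(G \right)} = 138 + 2 G^{2}$ ($D{\left(G \right)} = \left(G^{2} + G^{2}\right) + 138 = 2 G^{2} + 138 = 138 + 2 G^{2}$)
$v = 0$ ($v = \left(-16088\right) 0 = 0$)
$\frac{v}{D{\left(t{\left(-16 \right)} \right)}} = \frac{0}{138 + 2 \left(2 - 16\right)^{2}} = \frac{0}{138 + 2 \left(-14\right)^{2}} = \frac{0}{138 + 2 \cdot 196} = \frac{0}{138 + 392} = \frac{0}{530} = 0 \cdot \frac{1}{530} = 0$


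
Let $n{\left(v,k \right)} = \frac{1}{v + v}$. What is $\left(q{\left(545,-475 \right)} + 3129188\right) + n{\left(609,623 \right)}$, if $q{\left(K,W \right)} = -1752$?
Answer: $\frac{3809217049}{1218} \approx 3.1274 \cdot 10^{6}$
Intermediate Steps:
$n{\left(v,k \right)} = \frac{1}{2 v}$
$\left(q{\left(545,-475 \right)} + 3129188\right) + n{\left(609,623 \right)} = \left(-1752 + 3129188\right) + \frac{1}{2 \cdot 609} = 3127436 + \frac{1}{2} \cdot \frac{1}{609} = 3127436 + \frac{1}{1218} = \frac{3809217049}{1218}$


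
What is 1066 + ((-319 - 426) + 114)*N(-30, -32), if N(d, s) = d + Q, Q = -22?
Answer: 33878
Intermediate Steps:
N(d, s) = -22 + d (N(d, s) = d - 22 = -22 + d)
1066 + ((-319 - 426) + 114)*N(-30, -32) = 1066 + ((-319 - 426) + 114)*(-22 - 30) = 1066 + (-745 + 114)*(-52) = 1066 - 631*(-52) = 1066 + 32812 = 33878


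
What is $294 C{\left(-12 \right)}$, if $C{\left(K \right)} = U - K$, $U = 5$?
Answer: $4998$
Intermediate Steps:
$C{\left(K \right)} = 5 - K$
$294 C{\left(-12 \right)} = 294 \left(5 - -12\right) = 294 \left(5 + 12\right) = 294 \cdot 17 = 4998$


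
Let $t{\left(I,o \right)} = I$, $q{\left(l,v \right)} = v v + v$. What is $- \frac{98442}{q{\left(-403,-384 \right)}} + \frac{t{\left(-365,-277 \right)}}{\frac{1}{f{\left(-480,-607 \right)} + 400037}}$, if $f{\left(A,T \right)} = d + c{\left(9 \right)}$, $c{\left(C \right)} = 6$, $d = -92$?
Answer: $- \frac{3578313619287}{24512} \approx -1.4598 \cdot 10^{8}$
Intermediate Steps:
$q{\left(l,v \right)} = v + v^{2}$ ($q{\left(l,v \right)} = v^{2} + v = v + v^{2}$)
$f{\left(A,T \right)} = -86$ ($f{\left(A,T \right)} = -92 + 6 = -86$)
$- \frac{98442}{q{\left(-403,-384 \right)}} + \frac{t{\left(-365,-277 \right)}}{\frac{1}{f{\left(-480,-607 \right)} + 400037}} = - \frac{98442}{\left(-384\right) \left(1 - 384\right)} - \frac{365}{\frac{1}{-86 + 400037}} = - \frac{98442}{\left(-384\right) \left(-383\right)} - \frac{365}{\frac{1}{399951}} = - \frac{98442}{147072} - 365 \frac{1}{\frac{1}{399951}} = \left(-98442\right) \frac{1}{147072} - 145982115 = - \frac{16407}{24512} - 145982115 = - \frac{3578313619287}{24512}$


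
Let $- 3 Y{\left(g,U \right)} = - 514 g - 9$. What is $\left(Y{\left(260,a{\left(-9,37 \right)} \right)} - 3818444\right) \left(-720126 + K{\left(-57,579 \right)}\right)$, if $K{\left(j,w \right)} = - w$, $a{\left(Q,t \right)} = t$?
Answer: $2719864515505$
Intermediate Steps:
$Y{\left(g,U \right)} = 3 + \frac{514 g}{3}$ ($Y{\left(g,U \right)} = - \frac{- 514 g - 9}{3} = - \frac{-9 - 514 g}{3} = 3 + \frac{514 g}{3}$)
$\left(Y{\left(260,a{\left(-9,37 \right)} \right)} - 3818444\right) \left(-720126 + K{\left(-57,579 \right)}\right) = \left(\left(3 + \frac{514}{3} \cdot 260\right) - 3818444\right) \left(-720126 - 579\right) = \left(\left(3 + \frac{133640}{3}\right) - 3818444\right) \left(-720126 - 579\right) = \left(\frac{133649}{3} - 3818444\right) \left(-720705\right) = \left(- \frac{11321683}{3}\right) \left(-720705\right) = 2719864515505$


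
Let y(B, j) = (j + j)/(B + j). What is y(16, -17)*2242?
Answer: 76228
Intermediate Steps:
y(B, j) = 2*j/(B + j) (y(B, j) = (2*j)/(B + j) = 2*j/(B + j))
y(16, -17)*2242 = (2*(-17)/(16 - 17))*2242 = (2*(-17)/(-1))*2242 = (2*(-17)*(-1))*2242 = 34*2242 = 76228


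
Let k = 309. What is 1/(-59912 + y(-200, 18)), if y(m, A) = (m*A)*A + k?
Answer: -1/124403 ≈ -8.0384e-6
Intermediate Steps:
y(m, A) = 309 + m*A**2 (y(m, A) = (m*A)*A + 309 = (A*m)*A + 309 = m*A**2 + 309 = 309 + m*A**2)
1/(-59912 + y(-200, 18)) = 1/(-59912 + (309 - 200*18**2)) = 1/(-59912 + (309 - 200*324)) = 1/(-59912 + (309 - 64800)) = 1/(-59912 - 64491) = 1/(-124403) = -1/124403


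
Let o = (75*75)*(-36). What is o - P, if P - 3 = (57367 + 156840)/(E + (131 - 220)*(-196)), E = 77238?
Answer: -2739086179/13526 ≈ -2.0251e+5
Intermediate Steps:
o = -202500 (o = 5625*(-36) = -202500)
P = 71179/13526 (P = 3 + (57367 + 156840)/(77238 + (131 - 220)*(-196)) = 3 + 214207/(77238 - 89*(-196)) = 3 + 214207/(77238 + 17444) = 3 + 214207/94682 = 3 + 214207*(1/94682) = 3 + 30601/13526 = 71179/13526 ≈ 5.2624)
o - P = -202500 - 1*71179/13526 = -202500 - 71179/13526 = -2739086179/13526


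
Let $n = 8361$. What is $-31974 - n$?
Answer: $-40335$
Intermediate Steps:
$-31974 - n = -31974 - 8361 = -40335$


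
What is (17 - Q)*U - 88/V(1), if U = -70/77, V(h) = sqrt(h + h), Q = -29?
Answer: -460/11 - 44*sqrt(2) ≈ -104.04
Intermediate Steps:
V(h) = sqrt(2)*sqrt(h) (V(h) = sqrt(2*h) = sqrt(2)*sqrt(h))
U = -10/11 (U = -70*1/77 = -10/11 ≈ -0.90909)
(17 - Q)*U - 88/V(1) = (17 - 1*(-29))*(-10/11) - 88*sqrt(2)/2 = (17 + 29)*(-10/11) - 88*sqrt(2)/2 = 46*(-10/11) - 88*sqrt(2)/2 = -460/11 - 44*sqrt(2)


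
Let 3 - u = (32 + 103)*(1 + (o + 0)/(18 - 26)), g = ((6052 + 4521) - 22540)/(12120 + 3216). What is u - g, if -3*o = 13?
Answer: -522305/2556 ≈ -204.34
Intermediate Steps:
o = -13/3 (o = -1/3*13 = -13/3 ≈ -4.3333)
g = -3989/5112 (g = (10573 - 22540)/15336 = -11967*1/15336 = -3989/5112 ≈ -0.78032)
u = -1641/8 (u = 3 - (32 + 103)*(1 + (-13/3 + 0)/(18 - 26)) = 3 - 135*(1 - 13/3/(-8)) = 3 - 135*(1 - 13/3*(-1/8)) = 3 - 135*(1 + 13/24) = 3 - 135*37/24 = 3 - 1*1665/8 = 3 - 1665/8 = -1641/8 ≈ -205.13)
u - g = -1641/8 - 1*(-3989/5112) = -1641/8 + 3989/5112 = -522305/2556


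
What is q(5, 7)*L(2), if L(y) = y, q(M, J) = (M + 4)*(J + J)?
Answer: 252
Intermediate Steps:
q(M, J) = 2*J*(4 + M) (q(M, J) = (4 + M)*(2*J) = 2*J*(4 + M))
q(5, 7)*L(2) = (2*7*(4 + 5))*2 = (2*7*9)*2 = 126*2 = 252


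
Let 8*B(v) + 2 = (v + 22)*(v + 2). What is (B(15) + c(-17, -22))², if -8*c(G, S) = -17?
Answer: 25921/4 ≈ 6480.3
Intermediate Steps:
c(G, S) = 17/8 (c(G, S) = -⅛*(-17) = 17/8)
B(v) = -¼ + (2 + v)*(22 + v)/8 (B(v) = -¼ + ((v + 22)*(v + 2))/8 = -¼ + ((22 + v)*(2 + v))/8 = -¼ + ((2 + v)*(22 + v))/8 = -¼ + (2 + v)*(22 + v)/8)
(B(15) + c(-17, -22))² = ((21/4 + 3*15 + (⅛)*15²) + 17/8)² = ((21/4 + 45 + (⅛)*225) + 17/8)² = ((21/4 + 45 + 225/8) + 17/8)² = (627/8 + 17/8)² = (161/2)² = 25921/4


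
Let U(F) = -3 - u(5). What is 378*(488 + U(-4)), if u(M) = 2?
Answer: 182574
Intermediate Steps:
U(F) = -5 (U(F) = -3 - 1*2 = -3 - 2 = -5)
378*(488 + U(-4)) = 378*(488 - 5) = 378*483 = 182574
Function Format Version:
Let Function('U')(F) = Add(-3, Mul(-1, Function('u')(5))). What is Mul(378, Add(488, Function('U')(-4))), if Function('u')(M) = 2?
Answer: 182574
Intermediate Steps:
Function('U')(F) = -5 (Function('U')(F) = Add(-3, Mul(-1, 2)) = Add(-3, -2) = -5)
Mul(378, Add(488, Function('U')(-4))) = Mul(378, Add(488, -5)) = Mul(378, 483) = 182574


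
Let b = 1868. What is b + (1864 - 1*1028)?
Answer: 2704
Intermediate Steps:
b + (1864 - 1*1028) = 1868 + (1864 - 1*1028) = 1868 + (1864 - 1028) = 1868 + 836 = 2704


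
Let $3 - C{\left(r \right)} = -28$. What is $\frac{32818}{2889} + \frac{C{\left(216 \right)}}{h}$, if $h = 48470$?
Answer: $\frac{1590778019}{140029830} \approx 11.36$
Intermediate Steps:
$C{\left(r \right)} = 31$ ($C{\left(r \right)} = 3 - -28 = 3 + 28 = 31$)
$\frac{32818}{2889} + \frac{C{\left(216 \right)}}{h} = \frac{32818}{2889} + \frac{31}{48470} = \frac{1590778019}{140029830}$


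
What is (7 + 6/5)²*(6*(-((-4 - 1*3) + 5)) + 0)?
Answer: 20172/25 ≈ 806.88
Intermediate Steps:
(7 + 6/5)²*(6*(-((-4 - 1*3) + 5)) + 0) = (7 + 6*(⅕))²*(6*(-((-4 - 3) + 5)) + 0) = (7 + 6/5)²*(6*(-(-7 + 5)) + 0) = (41/5)²*(6*(-1*(-2)) + 0) = 1681*(6*2 + 0)/25 = 1681*(12 + 0)/25 = (1681/25)*12 = 20172/25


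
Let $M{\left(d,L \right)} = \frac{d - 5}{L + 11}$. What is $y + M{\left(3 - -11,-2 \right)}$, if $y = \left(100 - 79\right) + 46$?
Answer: $68$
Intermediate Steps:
$y = 67$ ($y = 21 + 46 = 67$)
$M{\left(d,L \right)} = \frac{-5 + d}{11 + L}$
$y + M{\left(3 - -11,-2 \right)} = 67 + \frac{-5 + \left(3 - -11\right)}{11 - 2} = 67 + \frac{-5 + \left(3 + 11\right)}{9} = 67 + \frac{-5 + 14}{9} = 67 + \frac{1}{9} \cdot 9 = 67 + 1 = 68$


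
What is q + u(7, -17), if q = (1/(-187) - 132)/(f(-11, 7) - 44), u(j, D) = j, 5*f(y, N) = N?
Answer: 402242/39831 ≈ 10.099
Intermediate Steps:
f(y, N) = N/5
q = 123425/39831 (q = (1/(-187) - 132)/((⅕)*7 - 44) = (-1/187 - 132)/(7/5 - 44) = -24685/(187*(-213/5)) = -24685/187*(-5/213) = 123425/39831 ≈ 3.0987)
q + u(7, -17) = 123425/39831 + 7 = 402242/39831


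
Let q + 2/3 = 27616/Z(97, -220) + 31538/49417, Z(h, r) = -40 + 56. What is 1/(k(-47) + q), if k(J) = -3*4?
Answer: 148251/254097994 ≈ 0.00058344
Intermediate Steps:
Z(h, r) = 16
k(J) = -12
q = 255877006/148251 (q = -⅔ + (27616/16 + 31538/49417) = -⅔ + (27616*(1/16) + 31538*(1/49417)) = -⅔ + (1726 + 31538/49417) = -⅔ + 85325280/49417 = 255877006/148251 ≈ 1726.0)
1/(k(-47) + q) = 1/(-12 + 255877006/148251) = 1/(254097994/148251) = 148251/254097994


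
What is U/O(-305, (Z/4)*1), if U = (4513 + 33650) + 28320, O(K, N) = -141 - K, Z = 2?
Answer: 66483/164 ≈ 405.38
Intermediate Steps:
U = 66483 (U = 38163 + 28320 = 66483)
U/O(-305, (Z/4)*1) = 66483/(-141 - 1*(-305)) = 66483/(-141 + 305) = 66483/164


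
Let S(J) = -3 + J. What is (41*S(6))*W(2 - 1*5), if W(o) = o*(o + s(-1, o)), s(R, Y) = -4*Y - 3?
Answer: -2214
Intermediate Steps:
s(R, Y) = -3 - 4*Y
W(o) = o*(-3 - 3*o) (W(o) = o*(o + (-3 - 4*o)) = o*(-3 - 3*o))
(41*S(6))*W(2 - 1*5) = (41*(-3 + 6))*(-3*(2 - 1*5)*(1 + (2 - 1*5))) = (41*3)*(-3*(2 - 5)*(1 + (2 - 5))) = 123*(-3*(-3)*(1 - 3)) = 123*(-3*(-3)*(-2)) = 123*(-18) = -2214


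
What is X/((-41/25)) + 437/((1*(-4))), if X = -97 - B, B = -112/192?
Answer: -12413/246 ≈ -50.459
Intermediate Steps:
B = -7/12 (B = -112*1/192 = -7/12 ≈ -0.58333)
X = -1157/12 (X = -97 - 1*(-7/12) = -97 + 7/12 = -1157/12 ≈ -96.417)
X/((-41/25)) + 437/((1*(-4))) = -1157/(12*((-41/25))) + 437/((1*(-4))) = -1157/(12*((-41*1/25))) + 437/(-4) = -1157/(12*(-41/25)) + 437*(-¼) = -1157/12*(-25/41) - 437/4 = 28925/492 - 437/4 = -12413/246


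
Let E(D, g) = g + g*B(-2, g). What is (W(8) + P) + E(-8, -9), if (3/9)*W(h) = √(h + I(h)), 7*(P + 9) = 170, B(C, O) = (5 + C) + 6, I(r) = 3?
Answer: -523/7 + 3*√11 ≈ -64.764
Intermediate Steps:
B(C, O) = 11 + C
P = 107/7 (P = -9 + (⅐)*170 = -9 + 170/7 = 107/7 ≈ 15.286)
W(h) = 3*√(3 + h) (W(h) = 3*√(h + 3) = 3*√(3 + h))
E(D, g) = 10*g (E(D, g) = g + g*(11 - 2) = g + g*9 = g + 9*g = 10*g)
(W(8) + P) + E(-8, -9) = (3*√(3 + 8) + 107/7) + 10*(-9) = (3*√11 + 107/7) - 90 = (107/7 + 3*√11) - 90 = -523/7 + 3*√11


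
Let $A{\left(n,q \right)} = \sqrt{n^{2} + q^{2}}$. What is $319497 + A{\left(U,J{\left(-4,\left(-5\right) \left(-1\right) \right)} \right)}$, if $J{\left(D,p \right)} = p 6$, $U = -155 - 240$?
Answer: $319497 + 5 \sqrt{6277} \approx 3.1989 \cdot 10^{5}$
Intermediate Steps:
$U = -395$ ($U = -155 - 240 = -395$)
$J{\left(D,p \right)} = 6 p$
$319497 + A{\left(U,J{\left(-4,\left(-5\right) \left(-1\right) \right)} \right)} = 319497 + \sqrt{\left(-395\right)^{2} + \left(6 \left(\left(-5\right) \left(-1\right)\right)\right)^{2}} = 319497 + \sqrt{156025 + \left(6 \cdot 5\right)^{2}} = 319497 + \sqrt{156025 + 30^{2}} = 319497 + \sqrt{156025 + 900} = 319497 + \sqrt{156925} = 319497 + 5 \sqrt{6277}$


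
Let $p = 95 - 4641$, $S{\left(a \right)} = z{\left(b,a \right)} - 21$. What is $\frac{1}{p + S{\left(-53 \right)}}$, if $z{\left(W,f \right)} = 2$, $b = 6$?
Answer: $- \frac{1}{4565} \approx -0.00021906$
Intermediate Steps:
$S{\left(a \right)} = -19$ ($S{\left(a \right)} = 2 - 21 = -19$)
$p = -4546$ ($p = 95 - 4641 = -4546$)
$\frac{1}{p + S{\left(-53 \right)}} = \frac{1}{-4546 - 19} = \frac{1}{-4565} = - \frac{1}{4565}$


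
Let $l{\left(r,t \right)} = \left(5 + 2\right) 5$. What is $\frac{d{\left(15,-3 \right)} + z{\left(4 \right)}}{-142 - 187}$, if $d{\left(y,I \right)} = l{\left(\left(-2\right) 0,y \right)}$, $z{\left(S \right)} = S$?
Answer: $- \frac{39}{329} \approx -0.11854$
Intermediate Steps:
$l{\left(r,t \right)} = 35$ ($l{\left(r,t \right)} = 7 \cdot 5 = 35$)
$d{\left(y,I \right)} = 35$
$\frac{d{\left(15,-3 \right)} + z{\left(4 \right)}}{-142 - 187} = \frac{35 + 4}{-142 - 187} = \frac{39}{-329} = 39 \left(- \frac{1}{329}\right) = - \frac{39}{329}$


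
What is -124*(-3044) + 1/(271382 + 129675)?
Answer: 151381370993/401057 ≈ 3.7746e+5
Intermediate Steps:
-124*(-3044) + 1/(271382 + 129675) = 377456 + 1/401057 = 151381370993/401057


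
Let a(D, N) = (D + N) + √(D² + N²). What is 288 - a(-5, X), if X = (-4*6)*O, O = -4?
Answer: 197 - √9241 ≈ 100.87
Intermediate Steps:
X = 96 (X = -4*6*(-4) = -24*(-4) = 96)
a(D, N) = D + N + √(D² + N²)
288 - a(-5, X) = 288 - (-5 + 96 + √((-5)² + 96²)) = 288 - (-5 + 96 + √(25 + 9216)) = 288 - (-5 + 96 + √9241) = 288 - (91 + √9241) = 288 + (-91 - √9241) = 197 - √9241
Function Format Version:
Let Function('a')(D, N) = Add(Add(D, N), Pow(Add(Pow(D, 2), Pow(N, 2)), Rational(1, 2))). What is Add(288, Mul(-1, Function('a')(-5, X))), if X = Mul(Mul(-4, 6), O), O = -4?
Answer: Add(197, Mul(-1, Pow(9241, Rational(1, 2)))) ≈ 100.87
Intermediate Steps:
X = 96 (X = Mul(Mul(-4, 6), -4) = Mul(-24, -4) = 96)
Function('a')(D, N) = Add(D, N, Pow(Add(Pow(D, 2), Pow(N, 2)), Rational(1, 2)))
Add(288, Mul(-1, Function('a')(-5, X))) = Add(288, Mul(-1, Add(-5, 96, Pow(Add(Pow(-5, 2), Pow(96, 2)), Rational(1, 2))))) = Add(288, Mul(-1, Add(-5, 96, Pow(Add(25, 9216), Rational(1, 2))))) = Add(288, Mul(-1, Add(-5, 96, Pow(9241, Rational(1, 2))))) = Add(288, Mul(-1, Add(91, Pow(9241, Rational(1, 2))))) = Add(288, Add(-91, Mul(-1, Pow(9241, Rational(1, 2))))) = Add(197, Mul(-1, Pow(9241, Rational(1, 2))))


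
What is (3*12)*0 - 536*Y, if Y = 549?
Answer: -294264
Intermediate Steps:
(3*12)*0 - 536*Y = (3*12)*0 - 536*549 = 36*0 - 294264 = 0 - 294264 = -294264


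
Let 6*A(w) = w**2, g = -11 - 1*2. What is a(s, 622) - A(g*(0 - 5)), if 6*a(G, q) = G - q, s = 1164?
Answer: -3683/6 ≈ -613.83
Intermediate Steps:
g = -13 (g = -11 - 2 = -13)
A(w) = w**2/6
a(G, q) = -q/6 + G/6 (a(G, q) = (G - q)/6 = -q/6 + G/6)
a(s, 622) - A(g*(0 - 5)) = (-1/6*622 + (1/6)*1164) - (-13*(0 - 5))**2/6 = (-311/3 + 194) - (-13*(-5))**2/6 = 271/3 - 65**2/6 = 271/3 - 4225/6 = -3683/6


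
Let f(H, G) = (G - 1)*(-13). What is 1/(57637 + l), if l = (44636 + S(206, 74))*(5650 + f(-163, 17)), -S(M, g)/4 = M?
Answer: 1/238482541 ≈ 4.1932e-9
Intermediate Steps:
S(M, g) = -4*M
f(H, G) = 13 - 13*G (f(H, G) = (-1 + G)*(-13) = 13 - 13*G)
l = 238424904 (l = (44636 - 4*206)*(5650 + (13 - 13*17)) = (44636 - 824)*(5650 + (13 - 221)) = 43812*(5650 - 208) = 43812*5442 = 238424904)
1/(57637 + l) = 1/(57637 + 238424904) = 1/238482541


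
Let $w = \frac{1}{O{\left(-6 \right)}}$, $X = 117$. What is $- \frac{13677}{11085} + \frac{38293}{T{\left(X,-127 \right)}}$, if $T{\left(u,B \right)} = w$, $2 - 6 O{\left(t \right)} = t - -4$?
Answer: $\frac{282971593}{11085} \approx 25527.0$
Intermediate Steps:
$O{\left(t \right)} = - \frac{1}{3} - \frac{t}{6}$ ($O{\left(t \right)} = \frac{1}{3} - \frac{t - -4}{6} = \frac{1}{3} - \frac{t + 4}{6} = \frac{1}{3} - \frac{4 + t}{6} = \frac{1}{3} - \left(\frac{2}{3} + \frac{t}{6}\right) = - \frac{1}{3} - \frac{t}{6}$)
$w = \frac{3}{2}$ ($w = \frac{1}{- \frac{1}{3} - -1} = \frac{1}{- \frac{1}{3} + 1} = \frac{1}{\frac{2}{3}} = \frac{3}{2} \approx 1.5$)
$T{\left(u,B \right)} = \frac{3}{2}$
$- \frac{13677}{11085} + \frac{38293}{T{\left(X,-127 \right)}} = - \frac{13677}{11085} + \frac{38293}{\frac{3}{2}} = \left(-13677\right) \frac{1}{11085} + 38293 \cdot \frac{2}{3} = - \frac{4559}{3695} + \frac{76586}{3} = \frac{282971593}{11085}$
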